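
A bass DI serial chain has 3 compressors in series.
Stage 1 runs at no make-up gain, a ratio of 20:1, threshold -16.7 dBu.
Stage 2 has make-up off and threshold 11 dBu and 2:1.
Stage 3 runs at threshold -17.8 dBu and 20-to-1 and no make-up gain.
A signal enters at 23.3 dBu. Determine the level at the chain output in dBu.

-17.645 dBu

Stage 1: overshoot 40 dB → 40/20 = 2 dB → -14.7 dBu.
Stage 2: below threshold (-14.7 ≤ 11); passes unchanged; output -14.7 dBu.
Stage 3: -14.7 dBu is 3.1 dB over -17.8 dBu; at 20:1 that becomes 0.155 dB over, giving -17.645 dBu.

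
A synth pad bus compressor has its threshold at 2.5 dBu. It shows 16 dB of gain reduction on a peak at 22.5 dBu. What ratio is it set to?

5:1

Input overshoot = 22.5 − 2.5 = 20 dB.
Output overshoot = 20 − 16 = 4 dB.
Ratio = input overshoot / output overshoot = 20 / 4 = 5.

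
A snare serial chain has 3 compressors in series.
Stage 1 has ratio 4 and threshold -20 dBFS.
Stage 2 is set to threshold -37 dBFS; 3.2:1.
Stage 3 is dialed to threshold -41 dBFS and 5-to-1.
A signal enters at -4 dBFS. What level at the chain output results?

Stage 1: -4 dBFS is 16 dB over -20 dBFS; at 4:1 that becomes 4 dB over, giving -16 dBFS.
Stage 2: -16 dBFS is 21 dB over -37 dBFS; at 3.2:1 that becomes 6.5625 dB over, giving -30.4375 dBFS.
Stage 3: overshoot 10.5625 dB → 10.5625/5 = 2.1125 dB → -38.8875 dBFS.

-38.8875 dBFS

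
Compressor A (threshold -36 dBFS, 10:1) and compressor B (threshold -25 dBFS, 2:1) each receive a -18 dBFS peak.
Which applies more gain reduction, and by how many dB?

A: 18 dB over, compressed to 1.8 dB over, so 16.2 dB of GR.
B: 7 dB over, compressed to 3.5 dB over, so 3.5 dB of GR.
A applies 12.7 dB more gain reduction.

A, by 12.7 dB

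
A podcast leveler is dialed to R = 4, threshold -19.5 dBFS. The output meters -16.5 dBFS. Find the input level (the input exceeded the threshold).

Post-compression overshoot = -16.5 − (-19.5) = 3 dB.
Undo the ratio: input overshoot = 3 × 4 = 12 dB, giving input = -7.5 dBFS.

-7.5 dBFS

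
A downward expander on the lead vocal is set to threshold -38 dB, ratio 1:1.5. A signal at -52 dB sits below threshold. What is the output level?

Below threshold, a 1:1.5 expander applies gain = (1.5−1)×(T − x) of attenuation.
(1.5−1) × 14 = 7 dB, so output = -52 − 7 = -59 dB.

-59 dB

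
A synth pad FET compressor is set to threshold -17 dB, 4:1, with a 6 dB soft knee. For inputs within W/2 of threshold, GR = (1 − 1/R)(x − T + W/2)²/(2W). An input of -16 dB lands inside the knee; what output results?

-17 dB

x − T + W/2 = -16 − (-17) + 3 = 4.
GR = (1 − 1/4) × 4² / 12 = 0.75 × 16 / 12 = 1 dB.
Output = -16 − 1 = -17 dB.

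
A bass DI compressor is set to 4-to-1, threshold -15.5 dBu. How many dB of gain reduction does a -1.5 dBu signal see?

The signal is 14 dB above threshold.
At 4:1, output sits 14/4 = 3.5 dB above threshold.
So the signal is attenuated by 14 − 3.5 = 10.5 dB.

10.5 dB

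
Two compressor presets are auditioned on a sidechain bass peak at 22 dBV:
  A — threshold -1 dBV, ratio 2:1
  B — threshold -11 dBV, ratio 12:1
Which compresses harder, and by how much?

A: 23 dB over, compressed to 11.5 dB over, so 11.5 dB of GR.
B: 33 dB over, compressed to 2.75 dB over, so 30.25 dB of GR.
Difference: 18.75 dB in favour of B.

B, by 18.75 dB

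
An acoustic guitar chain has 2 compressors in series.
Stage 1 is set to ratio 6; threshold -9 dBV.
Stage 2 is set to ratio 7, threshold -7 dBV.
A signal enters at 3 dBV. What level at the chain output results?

Stage 1: 3 dBV is 12 dB over -9 dBV; at 6:1 that becomes 2 dB over, giving -7 dBV.
Stage 2: -7 dBV ≤ -7 dBV, so stage 2 doesn't engage; output -7 dBV.

-7 dBV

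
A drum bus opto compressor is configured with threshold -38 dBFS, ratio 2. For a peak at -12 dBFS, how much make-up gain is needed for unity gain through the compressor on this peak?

13 dB

Without make-up, output = threshold + overshoot/2 = -38 + 13 = -25 dBFS.
Gap to target: 13 dB.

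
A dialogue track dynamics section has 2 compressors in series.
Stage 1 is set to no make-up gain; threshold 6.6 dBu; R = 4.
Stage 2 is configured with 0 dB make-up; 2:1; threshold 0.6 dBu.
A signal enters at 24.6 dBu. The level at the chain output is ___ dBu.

Stage 1: 18 dB above 6.6 dBu, reduced 4:1 to 4.5 dB above → 11.1 dBu.
Stage 2: 10.5 dB above 0.6 dBu, reduced 2:1 to 5.25 dB above → 5.85 dBu.

5.85 dBu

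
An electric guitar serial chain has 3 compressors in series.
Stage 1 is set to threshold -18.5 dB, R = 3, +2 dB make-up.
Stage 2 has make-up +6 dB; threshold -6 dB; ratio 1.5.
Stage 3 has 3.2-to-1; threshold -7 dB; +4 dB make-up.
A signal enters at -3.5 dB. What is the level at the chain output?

-2.53125 dB

Stage 1: -3.5 dB is 15 dB over -18.5 dB; at 3:1 that becomes 5 dB over, giving -13.5 dB; +2 dB make-up → -11.5 dB.
Stage 2: below threshold (-11.5 ≤ -6); passes unchanged; make-up brings it to -5.5 dB.
Stage 3: -5.5 dB is 1.5 dB over -7 dB; at 3.2:1 that becomes 0.46875 dB over, giving -6.53125 dB; +4 dB make-up → -2.53125 dB.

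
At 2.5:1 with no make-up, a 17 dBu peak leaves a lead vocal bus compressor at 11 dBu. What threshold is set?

Gain reduction = 17 − 11 = 6 dB; output overshoot = GR / (R − 1) = 6 / 1.5 = 4 dB.
Threshold = output − output overshoot = 11 − 4 = 7 dBu.

7 dBu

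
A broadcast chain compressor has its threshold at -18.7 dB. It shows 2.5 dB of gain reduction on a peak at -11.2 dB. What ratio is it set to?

1.5:1

Input overshoot = -11.2 − (-18.7) = 7.5 dB.
Output overshoot = 7.5 − 2.5 = 5 dB.
Ratio = input overshoot / output overshoot = 7.5 / 5 = 1.5.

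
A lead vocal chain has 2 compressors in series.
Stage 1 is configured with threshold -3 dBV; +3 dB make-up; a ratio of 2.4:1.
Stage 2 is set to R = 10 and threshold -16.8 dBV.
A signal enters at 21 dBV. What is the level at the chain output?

-14.12 dBV

Stage 1: 21 dBV is 24 dB over -3 dBV; at 2.4:1 that becomes 10 dB over, giving 7 dBV; +3 dB make-up → 10 dBV.
Stage 2: overshoot 26.8 dB → 26.8/10 = 2.68 dB → -14.12 dBV.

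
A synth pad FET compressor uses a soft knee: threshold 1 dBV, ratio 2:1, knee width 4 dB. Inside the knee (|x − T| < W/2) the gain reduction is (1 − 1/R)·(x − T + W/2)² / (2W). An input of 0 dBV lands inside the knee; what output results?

x − T + W/2 = 0 − 1 + 2 = 1.
GR = (1 − 1/2) × 1² / 8 = 0.5 × 1 / 8 = 0.0625 dB.
Output = 0 − 0.0625 = -0.0625 dBV.

-0.0625 dBV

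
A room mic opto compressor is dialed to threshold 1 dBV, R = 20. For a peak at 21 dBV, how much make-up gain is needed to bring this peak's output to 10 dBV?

Without make-up, output = threshold + overshoot/20 = 1 + 1 = 2 dBV.
Gap to target: 8 dB.

8 dB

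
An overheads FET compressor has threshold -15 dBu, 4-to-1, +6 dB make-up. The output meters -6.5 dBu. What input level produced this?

Stripping the +6 dB make-up gives -12.5 dBu at the gain stage.
That's 2.5 dB above the -15 dBu threshold.
Input overshoot = R × output overshoot = 10 dB → input = -15 + 10 = -5 dBu.

-5 dBu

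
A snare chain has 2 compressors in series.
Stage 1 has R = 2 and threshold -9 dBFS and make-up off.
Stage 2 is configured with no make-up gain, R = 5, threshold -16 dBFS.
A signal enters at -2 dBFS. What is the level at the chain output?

Stage 1: overshoot 7 dB → 7/2 = 3.5 dB → -5.5 dBFS.
Stage 2: 10.5 dB above -16 dBFS, reduced 5:1 to 2.1 dB above → -13.9 dBFS.

-13.9 dBFS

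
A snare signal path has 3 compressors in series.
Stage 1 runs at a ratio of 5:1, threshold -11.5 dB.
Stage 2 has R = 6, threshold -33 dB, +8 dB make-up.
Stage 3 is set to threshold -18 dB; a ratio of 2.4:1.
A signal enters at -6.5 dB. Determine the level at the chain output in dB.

-21.25 dB

Stage 1: 5 dB above -11.5 dB, reduced 5:1 to 1 dB above → -10.5 dB.
Stage 2: 22.5 dB above -33 dB, reduced 6:1 to 3.75 dB above → -29.25 dB; +8 dB make-up → -21.25 dB.
Stage 3: -21.25 dB ≤ -18 dB, so stage 3 doesn't engage; output -21.25 dB.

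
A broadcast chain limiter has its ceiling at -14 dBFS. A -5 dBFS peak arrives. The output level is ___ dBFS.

-14 dBFS

A brickwall limiter is an ∞:1 compressor: any input above the ceiling is clamped to -14 dBFS.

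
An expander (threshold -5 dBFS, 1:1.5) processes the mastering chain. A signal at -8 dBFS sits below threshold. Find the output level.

The input is 3 dB below the -5 dBFS threshold.
A 1:1.5 expander multiplies undershoot by 1.5: 3 × 1.5 = 4.5 dB below threshold.
Output = -5 − 4.5 = -9.5 dBFS.

-9.5 dBFS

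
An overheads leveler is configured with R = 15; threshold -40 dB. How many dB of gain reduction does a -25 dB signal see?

14 dB

Overshoot = -25 − (-40) = 15 dB.
After 15:1 compression the overshoot becomes 15/15 = 1 dB.
GR = overshoot in − overshoot out = 15 − 1 = 14 dB.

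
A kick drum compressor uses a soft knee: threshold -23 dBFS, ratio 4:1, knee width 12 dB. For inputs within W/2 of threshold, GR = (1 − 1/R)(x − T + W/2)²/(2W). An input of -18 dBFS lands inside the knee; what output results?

x − T + W/2 = -18 − (-23) + 6 = 11.
GR = (1 − 1/4) × 11² / 24 = 0.75 × 121 / 24 = 3.78125 dB.
Output = -18 − 3.78125 = -21.78125 dBFS.

-21.78125 dBFS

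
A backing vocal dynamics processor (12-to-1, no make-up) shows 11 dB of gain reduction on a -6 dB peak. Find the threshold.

Gain reduction = -6 − (-17) = 11 dB; output overshoot = GR / (R − 1) = 11 / 11 = 1 dB.
Threshold = output − output overshoot = -17 − 1 = -18 dB.

-18 dB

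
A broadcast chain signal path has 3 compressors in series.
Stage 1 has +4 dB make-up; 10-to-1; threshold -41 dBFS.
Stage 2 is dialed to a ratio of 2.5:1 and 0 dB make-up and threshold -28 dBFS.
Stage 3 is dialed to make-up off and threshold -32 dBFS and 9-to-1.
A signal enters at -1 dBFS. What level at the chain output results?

-33 dBFS

Stage 1: 40 dB above -41 dBFS, reduced 10:1 to 4 dB above → -37 dBFS; +4 dB make-up → -33 dBFS.
Stage 2: -33 dBFS is at or below the -28 dBFS threshold — no compression; output -33 dBFS.
Stage 3: -33 dBFS ≤ -32 dBFS, so stage 3 doesn't engage; output -33 dBFS.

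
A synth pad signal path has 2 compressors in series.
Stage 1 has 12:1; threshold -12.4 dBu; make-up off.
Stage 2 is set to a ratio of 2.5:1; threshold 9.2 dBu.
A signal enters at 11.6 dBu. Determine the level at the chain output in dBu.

Stage 1: 11.6 dBu is 24 dB over -12.4 dBu; at 12:1 that becomes 2 dB over, giving -10.4 dBu.
Stage 2: -10.4 dBu is at or below the 9.2 dBu threshold — no compression; output -10.4 dBu.

-10.4 dBu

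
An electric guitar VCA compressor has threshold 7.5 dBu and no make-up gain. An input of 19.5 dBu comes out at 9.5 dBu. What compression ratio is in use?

Input overshoot = 19.5 − 7.5 = 12 dB; output overshoot = 9.5 − 7.5 = 2 dB.
Ratio = 12 / 2 = 6.

6:1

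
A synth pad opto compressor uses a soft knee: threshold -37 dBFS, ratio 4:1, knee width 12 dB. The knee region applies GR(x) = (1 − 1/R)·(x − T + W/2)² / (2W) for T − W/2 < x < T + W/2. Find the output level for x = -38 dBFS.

-38.78125 dBFS

x − T + W/2 = -38 − (-37) + 6 = 5.
GR = (1 − 1/4) × 5² / 24 = 0.75 × 25 / 24 = 0.78125 dB.
Output = -38 − 0.78125 = -38.78125 dBFS.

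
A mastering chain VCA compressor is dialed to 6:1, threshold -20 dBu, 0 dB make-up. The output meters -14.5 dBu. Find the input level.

The compressed level sits -14.5 − (-20) = 5.5 dB over threshold.
Input overshoot = R × output overshoot = 33 dB → input = -20 + 33 = 13 dBu.

13 dBu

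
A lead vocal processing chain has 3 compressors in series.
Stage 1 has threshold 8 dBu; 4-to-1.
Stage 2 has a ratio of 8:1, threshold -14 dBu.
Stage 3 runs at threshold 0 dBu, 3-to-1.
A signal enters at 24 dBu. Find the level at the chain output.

-10.75 dBu

Stage 1: 16 dB above 8 dBu, reduced 4:1 to 4 dB above → 12 dBu.
Stage 2: overshoot 26 dB → 26/8 = 3.25 dB → -10.75 dBu.
Stage 3: -10.75 dBu is at or below the 0 dBu threshold — no compression; output -10.75 dBu.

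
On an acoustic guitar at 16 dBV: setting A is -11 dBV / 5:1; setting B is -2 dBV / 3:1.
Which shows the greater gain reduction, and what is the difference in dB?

A: GR = 27 − 27/5 = 21.6 dB.
B: GR = 18 − 18/3 = 12 dB.
Difference: 9.6 dB in favour of A.

A, by 9.6 dB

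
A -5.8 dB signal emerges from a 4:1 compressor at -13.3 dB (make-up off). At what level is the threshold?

-15.8 dB

Gain reduction = -5.8 − (-13.3) = 7.5 dB; output overshoot = GR / (R − 1) = 7.5 / 3 = 2.5 dB.
Threshold = output − output overshoot = -13.3 − 2.5 = -15.8 dB.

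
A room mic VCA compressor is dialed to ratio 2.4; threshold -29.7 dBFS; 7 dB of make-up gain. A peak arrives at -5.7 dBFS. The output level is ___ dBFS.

-12.7 dBFS

The input is 24 dB above the -29.7 dBFS threshold.
At 2.4:1 the overshoot is divided by 2.4, leaving 10 dB above threshold.
So the level is -29.7 + 10 = -19.7 dBFS; make-up adds 7 dB, giving -12.7 dBFS.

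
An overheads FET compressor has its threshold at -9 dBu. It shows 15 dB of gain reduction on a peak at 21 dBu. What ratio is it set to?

2:1

Input overshoot = 21 − (-9) = 30 dB.
Output overshoot = 30 − 15 = 15 dB.
Ratio = input overshoot / output overshoot = 30 / 15 = 2.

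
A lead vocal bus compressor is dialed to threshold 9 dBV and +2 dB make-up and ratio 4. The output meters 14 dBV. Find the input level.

21 dBV

Stripping the +2 dB make-up gives 12 dBV at the gain stage.
Post-compression overshoot = 12 − 9 = 3 dB.
Undo the ratio: input overshoot = 3 × 4 = 12 dB, giving input = 21 dBV.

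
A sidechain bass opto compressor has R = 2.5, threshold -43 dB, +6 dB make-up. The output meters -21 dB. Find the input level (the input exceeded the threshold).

-3 dB

Stripping the +6 dB make-up gives -27 dB at the gain stage.
The compressed level sits -27 − (-43) = 16 dB over threshold.
Undo the ratio: input overshoot = 16 × 2.5 = 40 dB, giving input = -3 dB.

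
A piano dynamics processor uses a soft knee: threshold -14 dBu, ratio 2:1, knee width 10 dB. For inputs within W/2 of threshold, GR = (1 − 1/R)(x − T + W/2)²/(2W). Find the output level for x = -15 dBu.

x − T + W/2 = -15 − (-14) + 5 = 4.
GR = (1 − 1/2) × 4² / 20 = 0.5 × 16 / 20 = 0.4 dB.
Output = -15 − 0.4 = -15.4 dBu.

-15.4 dBu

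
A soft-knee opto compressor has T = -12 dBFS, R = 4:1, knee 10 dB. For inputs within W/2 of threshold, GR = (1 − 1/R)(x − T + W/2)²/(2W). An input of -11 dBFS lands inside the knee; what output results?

-12.35 dBFS

x − T + W/2 = -11 − (-12) + 5 = 6.
GR = (1 − 1/4) × 6² / 20 = 0.75 × 36 / 20 = 1.35 dB.
Output = -11 − 1.35 = -12.35 dBFS.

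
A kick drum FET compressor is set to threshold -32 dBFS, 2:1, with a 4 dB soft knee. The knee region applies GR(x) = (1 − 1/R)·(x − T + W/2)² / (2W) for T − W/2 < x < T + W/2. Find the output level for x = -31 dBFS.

x − T + W/2 = -31 − (-32) + 2 = 3.
GR = (1 − 1/2) × 3² / 8 = 0.5 × 9 / 8 = 0.5625 dB.
Output = -31 − 0.5625 = -31.5625 dBFS.

-31.5625 dBFS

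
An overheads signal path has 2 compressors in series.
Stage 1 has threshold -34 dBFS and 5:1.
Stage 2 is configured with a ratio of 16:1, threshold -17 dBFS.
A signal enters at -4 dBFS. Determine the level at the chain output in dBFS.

-28 dBFS

Stage 1: overshoot 30 dB → 30/5 = 6 dB → -28 dBFS.
Stage 2: below threshold (-28 ≤ -17); passes unchanged; output -28 dBFS.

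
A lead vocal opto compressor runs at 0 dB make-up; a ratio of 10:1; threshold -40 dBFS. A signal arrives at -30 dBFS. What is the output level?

-39 dBFS

-30 dBFS sits 10 dB over threshold.
10:1 compression reduces that to 10/10 = 1 dB over.
Output = -40 + 1 = -39 dBFS.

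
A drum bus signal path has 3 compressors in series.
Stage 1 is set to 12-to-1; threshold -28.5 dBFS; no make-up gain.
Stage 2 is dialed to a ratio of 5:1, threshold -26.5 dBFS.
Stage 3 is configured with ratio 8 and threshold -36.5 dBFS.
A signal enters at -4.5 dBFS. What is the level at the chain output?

-35.25 dBFS

Stage 1: 24 dB above -28.5 dBFS, reduced 12:1 to 2 dB above → -26.5 dBFS.
Stage 2: -26.5 dBFS is at or below the -26.5 dBFS threshold — no compression; output -26.5 dBFS.
Stage 3: 10 dB above -36.5 dBFS, reduced 8:1 to 1.25 dB above → -35.25 dBFS.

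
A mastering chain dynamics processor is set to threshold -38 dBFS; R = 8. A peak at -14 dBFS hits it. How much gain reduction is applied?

-14 dBFS exceeds the threshold by 24 dB.
At 8:1, output sits 24/8 = 3 dB above threshold.
Gain reduction = 24 − 3 = 21 dB.

21 dB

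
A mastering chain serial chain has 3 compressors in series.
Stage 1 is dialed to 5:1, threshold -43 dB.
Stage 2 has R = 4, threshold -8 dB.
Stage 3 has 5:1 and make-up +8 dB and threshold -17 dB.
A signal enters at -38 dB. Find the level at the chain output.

-34 dB

Stage 1: 5 dB above -43 dB, reduced 5:1 to 1 dB above → -42 dB.
Stage 2: -42 dB ≤ -8 dB, so stage 2 doesn't engage; output -42 dB.
Stage 3: -42 dB is at or below the -17 dB threshold — no compression; make-up brings it to -34 dB.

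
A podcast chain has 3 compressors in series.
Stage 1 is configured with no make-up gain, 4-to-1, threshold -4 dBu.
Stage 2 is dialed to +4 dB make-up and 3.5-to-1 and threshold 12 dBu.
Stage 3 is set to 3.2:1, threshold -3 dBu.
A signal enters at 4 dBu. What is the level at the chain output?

-1.4375 dBu

Stage 1: 8 dB above -4 dBu, reduced 4:1 to 2 dB above → -2 dBu.
Stage 2: -2 dBu is at or below the 12 dBu threshold — no compression; make-up brings it to 2 dBu.
Stage 3: 2 dBu is 5 dB over -3 dBu; at 3.2:1 that becomes 1.5625 dB over, giving -1.4375 dBu.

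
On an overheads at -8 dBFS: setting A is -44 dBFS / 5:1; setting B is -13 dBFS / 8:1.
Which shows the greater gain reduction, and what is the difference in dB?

A, by 24.425 dB

A: GR = 36 − 36/5 = 28.8 dB.
B: GR = 5 − 5/8 = 4.375 dB.
Difference: 24.425 dB in favour of A.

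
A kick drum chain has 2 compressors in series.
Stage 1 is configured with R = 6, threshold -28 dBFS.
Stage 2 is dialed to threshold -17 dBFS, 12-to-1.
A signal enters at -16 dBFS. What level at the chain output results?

-26 dBFS

Stage 1: overshoot 12 dB → 12/6 = 2 dB → -26 dBFS.
Stage 2: below threshold (-26 ≤ -17); passes unchanged; output -26 dBFS.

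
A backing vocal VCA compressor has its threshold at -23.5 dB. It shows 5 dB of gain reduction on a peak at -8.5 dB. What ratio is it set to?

Input overshoot = -8.5 − (-23.5) = 15 dB.
Output overshoot = 15 − 5 = 10 dB.
Ratio = input overshoot / output overshoot = 15 / 10 = 1.5.

1.5:1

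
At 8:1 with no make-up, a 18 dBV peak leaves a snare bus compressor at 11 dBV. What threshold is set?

10 dBV

Let T be the threshold. Output overshoot = (input overshoot)/R, so 11 − T = (18 − T)/8.
8·(11 − T) = 18 − T → 7·T = 88 − 18 = 70.
T = 70/7 = 10 dBV.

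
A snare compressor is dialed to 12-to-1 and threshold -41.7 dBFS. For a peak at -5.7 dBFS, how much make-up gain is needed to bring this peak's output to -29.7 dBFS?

9 dB

Overshoot 36 dB → 36/12 = 3 dB after compression, so the compressed level is -41.7 + 3 = -38.7 dBFS.
Make-up = target − compressed = -29.7 − (-38.7) = 9 dB.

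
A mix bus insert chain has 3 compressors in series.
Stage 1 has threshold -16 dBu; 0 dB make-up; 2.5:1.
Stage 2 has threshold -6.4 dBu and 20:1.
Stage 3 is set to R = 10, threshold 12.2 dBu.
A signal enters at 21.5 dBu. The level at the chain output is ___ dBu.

Stage 1: overshoot 37.5 dB → 37.5/2.5 = 15 dB → -1 dBu.
Stage 2: -1 dBu is 5.4 dB over -6.4 dBu; at 20:1 that becomes 0.27 dB over, giving -6.13 dBu.
Stage 3: -6.13 dBu is at or below the 12.2 dBu threshold — no compression; output -6.13 dBu.

-6.13 dBu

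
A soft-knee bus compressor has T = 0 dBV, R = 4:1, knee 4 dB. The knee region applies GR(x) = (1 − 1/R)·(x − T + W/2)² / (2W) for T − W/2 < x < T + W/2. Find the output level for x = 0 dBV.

-0.375 dBV

x − T + W/2 = 0 − 0 + 2 = 2.
GR = (1 − 1/4) × 2² / 8 = 0.75 × 4 / 8 = 0.375 dB.
Output = 0 − 0.375 = -0.375 dBV.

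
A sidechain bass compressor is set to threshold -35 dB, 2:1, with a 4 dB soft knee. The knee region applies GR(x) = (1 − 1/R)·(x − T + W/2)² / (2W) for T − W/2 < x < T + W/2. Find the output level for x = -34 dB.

-34.5625 dB

x − T + W/2 = -34 − (-35) + 2 = 3.
GR = (1 − 1/2) × 3² / 8 = 0.5 × 9 / 8 = 0.5625 dB.
Output = -34 − 0.5625 = -34.5625 dB.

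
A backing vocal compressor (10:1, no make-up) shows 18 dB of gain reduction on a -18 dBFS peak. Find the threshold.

-38 dBFS

Input is 20 dB above T (since output overshoot × R = input overshoot: (-36 − T)·10 = -18 − T gives T = -38 dBFS).
Check: -38 + (-18 − (-38))/10 = -38 + 2 = -36 dBFS. ✓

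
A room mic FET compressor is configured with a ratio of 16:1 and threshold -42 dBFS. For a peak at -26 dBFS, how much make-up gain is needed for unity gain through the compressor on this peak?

15 dB

Overshoot 16 dB → 16/16 = 1 dB after compression, so the compressed level is -42 + 1 = -41 dBFS.
Make-up = target − compressed = -26 − (-41) = 15 dB.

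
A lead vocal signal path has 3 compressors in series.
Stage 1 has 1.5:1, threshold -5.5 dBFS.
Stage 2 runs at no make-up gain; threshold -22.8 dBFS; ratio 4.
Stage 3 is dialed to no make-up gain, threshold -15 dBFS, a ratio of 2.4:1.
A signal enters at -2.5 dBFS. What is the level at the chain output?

-17.975 dBFS

Stage 1: 3 dB above -5.5 dBFS, reduced 1.5:1 to 2 dB above → -3.5 dBFS.
Stage 2: -3.5 dBFS is 19.3 dB over -22.8 dBFS; at 4:1 that becomes 4.825 dB over, giving -17.975 dBFS.
Stage 3: -17.975 dBFS ≤ -15 dBFS, so stage 3 doesn't engage; output -17.975 dBFS.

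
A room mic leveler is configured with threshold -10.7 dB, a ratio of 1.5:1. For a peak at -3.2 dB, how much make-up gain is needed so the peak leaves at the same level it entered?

Overshoot 7.5 dB → 7.5/1.5 = 5 dB after compression, so the compressed level is -10.7 + 5 = -5.7 dB.
Make-up = target − compressed = -3.2 − (-5.7) = 2.5 dB.

2.5 dB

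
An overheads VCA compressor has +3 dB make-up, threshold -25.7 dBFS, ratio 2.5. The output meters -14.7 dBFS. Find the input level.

-5.7 dBFS

Stripping the +3 dB make-up gives -17.7 dBFS at the gain stage.
Post-compression overshoot = -17.7 − (-25.7) = 8 dB.
Input overshoot = R × output overshoot = 20 dB → input = -25.7 + 20 = -5.7 dBFS.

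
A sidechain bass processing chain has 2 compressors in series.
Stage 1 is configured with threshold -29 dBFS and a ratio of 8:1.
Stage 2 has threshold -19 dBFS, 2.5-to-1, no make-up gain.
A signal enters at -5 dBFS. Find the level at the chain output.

-26 dBFS

Stage 1: -5 dBFS is 24 dB over -29 dBFS; at 8:1 that becomes 3 dB over, giving -26 dBFS.
Stage 2: -26 dBFS ≤ -19 dBFS, so stage 2 doesn't engage; output -26 dBFS.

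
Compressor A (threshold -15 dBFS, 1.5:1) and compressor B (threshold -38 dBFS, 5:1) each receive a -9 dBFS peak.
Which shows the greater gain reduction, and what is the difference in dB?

A: GR = 6 − 6/1.5 = 2 dB.
B: GR = 29 − 29/5 = 23.2 dB.
B applies 21.2 dB more gain reduction.

B, by 21.2 dB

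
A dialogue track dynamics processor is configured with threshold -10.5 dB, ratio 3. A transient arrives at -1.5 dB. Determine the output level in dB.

Overshoot: -1.5 − (-10.5) = 9 dB.
The 9 dB excess becomes 3 dB after 3:1 reduction.
That puts the output at -7.5 dB.

-7.5 dB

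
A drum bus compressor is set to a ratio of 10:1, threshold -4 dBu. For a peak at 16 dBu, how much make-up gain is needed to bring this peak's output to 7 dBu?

9 dB

The peak compresses to -4 + 20/10 = -2 dBu.
To reach 7 dBu requires 7 − (-2) = 9 dB of make-up.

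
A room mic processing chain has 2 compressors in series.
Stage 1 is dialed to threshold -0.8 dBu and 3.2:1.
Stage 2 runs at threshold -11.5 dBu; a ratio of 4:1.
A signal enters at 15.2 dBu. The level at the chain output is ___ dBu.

Stage 1: 15.2 dBu is 16 dB over -0.8 dBu; at 3.2:1 that becomes 5 dB over, giving 4.2 dBu.
Stage 2: 4.2 dBu is 15.7 dB over -11.5 dBu; at 4:1 that becomes 3.925 dB over, giving -7.575 dBu.

-7.575 dBu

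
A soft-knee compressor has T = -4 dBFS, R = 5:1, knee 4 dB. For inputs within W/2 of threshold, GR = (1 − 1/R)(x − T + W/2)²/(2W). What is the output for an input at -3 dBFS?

-3.9 dBFS

x − T + W/2 = -3 − (-4) + 2 = 3.
GR = (1 − 1/5) × 3² / 8 = 0.8 × 9 / 8 = 0.9 dB.
Output = -3 − 0.9 = -3.9 dBFS.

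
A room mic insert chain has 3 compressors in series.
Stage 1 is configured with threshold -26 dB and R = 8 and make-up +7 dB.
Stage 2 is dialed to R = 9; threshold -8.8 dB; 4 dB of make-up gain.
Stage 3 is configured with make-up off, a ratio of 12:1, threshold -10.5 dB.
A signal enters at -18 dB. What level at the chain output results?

Stage 1: -18 dB is 8 dB over -26 dB; at 8:1 that becomes 1 dB over, giving -25 dB; +7 dB make-up → -18 dB.
Stage 2: -18 dB ≤ -8.8 dB, so stage 2 doesn't engage; make-up brings it to -14 dB.
Stage 3: below threshold (-14 ≤ -10.5); passes unchanged; output -14 dB.

-14 dB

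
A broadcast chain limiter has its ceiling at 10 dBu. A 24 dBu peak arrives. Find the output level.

10 dBu

A brickwall limiter is an ∞:1 compressor: any input above the ceiling is clamped to 10 dBu.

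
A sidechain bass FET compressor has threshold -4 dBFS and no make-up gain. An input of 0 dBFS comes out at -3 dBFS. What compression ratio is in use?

4:1

Input overshoot = 0 − (-4) = 4 dB; output overshoot = -3 − (-4) = 1 dB.
Ratio = 4 / 1 = 4.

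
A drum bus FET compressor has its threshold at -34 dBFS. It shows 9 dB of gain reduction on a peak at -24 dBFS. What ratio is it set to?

10:1

Input overshoot = -24 − (-34) = 10 dB.
Output overshoot = 10 − 9 = 1 dB.
Ratio = input overshoot / output overshoot = 10 / 1 = 10.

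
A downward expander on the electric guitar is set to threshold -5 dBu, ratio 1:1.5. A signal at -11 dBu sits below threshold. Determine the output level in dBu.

Below threshold, a 1:1.5 expander applies gain = (1.5−1)×(T − x) of attenuation.
(1.5−1) × 6 = 3 dB, so output = -11 − 3 = -14 dBu.

-14 dBu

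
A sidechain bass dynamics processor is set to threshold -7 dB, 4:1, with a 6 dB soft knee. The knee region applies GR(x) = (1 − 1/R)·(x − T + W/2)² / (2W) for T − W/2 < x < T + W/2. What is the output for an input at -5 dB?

x − T + W/2 = -5 − (-7) + 3 = 5.
GR = (1 − 1/4) × 5² / 12 = 0.75 × 25 / 12 = 1.5625 dB.
Output = -5 − 1.5625 = -6.5625 dB.

-6.5625 dB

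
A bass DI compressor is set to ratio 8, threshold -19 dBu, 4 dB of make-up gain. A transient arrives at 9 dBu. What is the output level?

The input is 28 dB above the -19 dBu threshold.
At 8:1 the overshoot is divided by 8, leaving 3.5 dB above threshold.
Output = -19 + 3.5 = -15.5 dBu; make-up adds 4 dB, giving -11.5 dBu.

-11.5 dBu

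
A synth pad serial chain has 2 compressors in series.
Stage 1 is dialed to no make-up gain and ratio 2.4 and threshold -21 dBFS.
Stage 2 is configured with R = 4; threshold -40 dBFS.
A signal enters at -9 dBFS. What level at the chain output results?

Stage 1: overshoot 12 dB → 12/2.4 = 5 dB → -16 dBFS.
Stage 2: -16 dBFS is 24 dB over -40 dBFS; at 4:1 that becomes 6 dB over, giving -34 dBFS.

-34 dBFS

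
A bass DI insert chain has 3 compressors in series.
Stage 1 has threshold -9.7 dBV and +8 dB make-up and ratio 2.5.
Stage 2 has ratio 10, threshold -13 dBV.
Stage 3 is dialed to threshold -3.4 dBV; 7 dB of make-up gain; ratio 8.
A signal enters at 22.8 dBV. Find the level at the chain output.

Stage 1: overshoot 32.5 dB → 32.5/2.5 = 13 dB → 3.3 dBV; +8 dB make-up → 11.3 dBV.
Stage 2: overshoot 24.3 dB → 24.3/10 = 2.43 dB → -10.57 dBV.
Stage 3: below threshold (-10.57 ≤ -3.4); passes unchanged; make-up brings it to -3.57 dBV.

-3.57 dBV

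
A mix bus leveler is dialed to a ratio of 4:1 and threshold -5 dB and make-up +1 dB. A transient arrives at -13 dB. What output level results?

-13 dB is 8 dB below the -5 dB threshold, so no gain reduction is applied.
Make-up gain adds 1 dB: -13 + 1 = -12 dB.

-12 dB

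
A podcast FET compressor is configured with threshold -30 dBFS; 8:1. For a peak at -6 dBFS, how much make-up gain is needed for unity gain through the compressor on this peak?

21 dB

Without make-up, output = threshold + overshoot/8 = -30 + 3 = -27 dBFS.
Gap to target: 21 dB.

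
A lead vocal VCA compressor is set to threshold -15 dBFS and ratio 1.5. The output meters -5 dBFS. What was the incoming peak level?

0 dBFS

Post-compression overshoot = -5 − (-15) = 10 dB.
Input overshoot = R × output overshoot = 15 dB → input = -15 + 15 = 0 dBFS.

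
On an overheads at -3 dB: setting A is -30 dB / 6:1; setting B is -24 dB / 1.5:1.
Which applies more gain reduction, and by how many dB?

A, by 15.5 dB

A: 27 dB over, compressed to 4.5 dB over, so 22.5 dB of GR.
B: 21 dB over, compressed to 14 dB over, so 7 dB of GR.
A applies 15.5 dB more gain reduction.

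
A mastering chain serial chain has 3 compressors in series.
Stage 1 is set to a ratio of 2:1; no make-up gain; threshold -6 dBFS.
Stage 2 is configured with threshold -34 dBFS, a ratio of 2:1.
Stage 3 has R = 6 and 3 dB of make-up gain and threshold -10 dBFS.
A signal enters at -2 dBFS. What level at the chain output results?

-16 dBFS

Stage 1: -2 dBFS is 4 dB over -6 dBFS; at 2:1 that becomes 2 dB over, giving -4 dBFS.
Stage 2: 30 dB above -34 dBFS, reduced 2:1 to 15 dB above → -19 dBFS.
Stage 3: -19 dBFS is at or below the -10 dBFS threshold — no compression; make-up brings it to -16 dBFS.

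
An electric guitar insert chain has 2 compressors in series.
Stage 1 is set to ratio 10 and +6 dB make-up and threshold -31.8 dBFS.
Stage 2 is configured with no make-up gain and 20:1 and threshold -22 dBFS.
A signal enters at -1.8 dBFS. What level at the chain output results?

Stage 1: 30 dB above -31.8 dBFS, reduced 10:1 to 3 dB above → -28.8 dBFS; +6 dB make-up → -22.8 dBFS.
Stage 2: -22.8 dBFS ≤ -22 dBFS, so stage 2 doesn't engage; output -22.8 dBFS.

-22.8 dBFS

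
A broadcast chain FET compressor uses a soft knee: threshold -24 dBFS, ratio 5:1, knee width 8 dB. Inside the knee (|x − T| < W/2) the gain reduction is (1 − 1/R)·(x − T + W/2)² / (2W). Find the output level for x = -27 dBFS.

-27.05 dBFS

x − T + W/2 = -27 − (-24) + 4 = 1.
GR = (1 − 1/5) × 1² / 16 = 0.8 × 1 / 16 = 0.05 dB.
Output = -27 − 0.05 = -27.05 dBFS.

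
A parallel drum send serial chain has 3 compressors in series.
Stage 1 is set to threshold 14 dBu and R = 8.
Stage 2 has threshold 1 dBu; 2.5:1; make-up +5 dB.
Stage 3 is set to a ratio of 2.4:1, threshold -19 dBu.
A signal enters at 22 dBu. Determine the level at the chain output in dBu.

Stage 1: 8 dB above 14 dBu, reduced 8:1 to 1 dB above → 15 dBu.
Stage 2: 14 dB above 1 dBu, reduced 2.5:1 to 5.6 dB above → 6.6 dBu; +5 dB make-up → 11.6 dBu.
Stage 3: 30.6 dB above -19 dBu, reduced 2.4:1 to 12.75 dB above → -6.25 dBu.

-6.25 dBu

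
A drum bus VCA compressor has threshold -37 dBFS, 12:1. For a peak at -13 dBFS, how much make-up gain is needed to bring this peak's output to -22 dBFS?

Without make-up, output = threshold + overshoot/12 = -37 + 2 = -35 dBFS.
Gap to target: 13 dB.

13 dB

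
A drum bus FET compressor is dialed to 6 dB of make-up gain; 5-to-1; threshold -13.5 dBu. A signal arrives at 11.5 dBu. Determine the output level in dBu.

-2.5 dBu

Overshoot: 11.5 − (-13.5) = 25 dB.
5:1 compression reduces that to 25/5 = 5 dB over.
So the level is -13.5 + 5 = -8.5 dBu; make-up adds 6 dB, giving -2.5 dBu.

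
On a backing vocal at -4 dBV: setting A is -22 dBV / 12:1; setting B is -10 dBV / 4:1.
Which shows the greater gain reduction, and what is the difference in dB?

A: GR = 18 − 18/12 = 16.5 dB.
B: GR = 6 − 6/4 = 4.5 dB.
A reduces 12 dB more.

A, by 12 dB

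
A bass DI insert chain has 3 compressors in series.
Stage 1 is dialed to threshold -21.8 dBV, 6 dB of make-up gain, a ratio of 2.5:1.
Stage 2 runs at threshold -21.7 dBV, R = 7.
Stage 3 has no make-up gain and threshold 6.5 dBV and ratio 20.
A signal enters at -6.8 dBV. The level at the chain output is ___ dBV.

Stage 1: 15 dB above -21.8 dBV, reduced 2.5:1 to 6 dB above → -15.8 dBV; +6 dB make-up → -9.8 dBV.
Stage 2: -9.8 dBV is 11.9 dB over -21.7 dBV; at 7:1 that becomes 1.7 dB over, giving -20 dBV.
Stage 3: below threshold (-20 ≤ 6.5); passes unchanged; output -20 dBV.

-20 dBV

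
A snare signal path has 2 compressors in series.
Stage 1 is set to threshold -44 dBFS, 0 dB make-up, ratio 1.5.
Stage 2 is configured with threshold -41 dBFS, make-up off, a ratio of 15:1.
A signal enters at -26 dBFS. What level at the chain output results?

-40.4 dBFS

Stage 1: -26 dBFS is 18 dB over -44 dBFS; at 1.5:1 that becomes 12 dB over, giving -32 dBFS.
Stage 2: overshoot 9 dB → 9/15 = 0.6 dB → -40.4 dBFS.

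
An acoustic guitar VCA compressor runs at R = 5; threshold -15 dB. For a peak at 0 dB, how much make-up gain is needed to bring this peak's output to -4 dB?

Overshoot 15 dB → 15/5 = 3 dB after compression, so the compressed level is -15 + 3 = -12 dB.
Make-up = target − compressed = -4 − (-12) = 8 dB.

8 dB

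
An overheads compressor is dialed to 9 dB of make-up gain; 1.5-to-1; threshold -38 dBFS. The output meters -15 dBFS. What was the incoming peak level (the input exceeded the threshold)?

Before make-up, the level was -15 − 9 = -24 dBFS.
That's 14 dB above the -38 dBFS threshold.
Before 1.5:1 compression the overshoot was 14 × 1.5 = 21 dB, so input = -38 + 21 = -17 dBFS.

-17 dBFS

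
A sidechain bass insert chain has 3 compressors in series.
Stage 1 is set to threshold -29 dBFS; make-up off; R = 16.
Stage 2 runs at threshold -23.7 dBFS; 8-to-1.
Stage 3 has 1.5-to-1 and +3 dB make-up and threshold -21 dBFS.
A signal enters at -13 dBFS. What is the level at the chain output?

-25 dBFS

Stage 1: 16 dB above -29 dBFS, reduced 16:1 to 1 dB above → -28 dBFS.
Stage 2: -28 dBFS ≤ -23.7 dBFS, so stage 2 doesn't engage; output -28 dBFS.
Stage 3: below threshold (-28 ≤ -21); passes unchanged; make-up brings it to -25 dBFS.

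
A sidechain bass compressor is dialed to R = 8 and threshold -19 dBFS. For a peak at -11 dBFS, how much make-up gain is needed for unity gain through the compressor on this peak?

The peak compresses to -19 + 8/8 = -18 dBFS.
To reach -11 dBFS requires -11 − (-18) = 7 dB of make-up.

7 dB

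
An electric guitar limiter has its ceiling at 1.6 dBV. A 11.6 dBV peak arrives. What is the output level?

1.6 dBV

The limiter clamps the peak to its 1.6 dBV ceiling.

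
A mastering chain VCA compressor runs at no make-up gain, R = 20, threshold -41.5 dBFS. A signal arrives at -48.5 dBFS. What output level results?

-48.5 dBFS

-48.5 dBFS is 7 dB below the -41.5 dBFS threshold, so no gain reduction is applied.
Output = input = -48.5 dBFS.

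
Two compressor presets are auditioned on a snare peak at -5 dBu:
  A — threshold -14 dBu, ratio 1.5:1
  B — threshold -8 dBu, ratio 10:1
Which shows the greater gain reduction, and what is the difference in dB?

A: overshoot 9 dB → output overshoot 6 dB → GR 3 dB.
B: overshoot 3 dB → output overshoot 0.3 dB → GR 2.7 dB.
Difference: 0.3 dB in favour of A.

A, by 0.3 dB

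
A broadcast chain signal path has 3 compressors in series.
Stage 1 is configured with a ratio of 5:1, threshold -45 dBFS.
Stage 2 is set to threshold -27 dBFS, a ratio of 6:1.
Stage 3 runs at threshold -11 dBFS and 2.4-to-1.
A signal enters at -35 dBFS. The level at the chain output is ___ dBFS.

Stage 1: 10 dB above -45 dBFS, reduced 5:1 to 2 dB above → -43 dBFS.
Stage 2: -43 dBFS is at or below the -27 dBFS threshold — no compression; output -43 dBFS.
Stage 3: below threshold (-43 ≤ -11); passes unchanged; output -43 dBFS.

-43 dBFS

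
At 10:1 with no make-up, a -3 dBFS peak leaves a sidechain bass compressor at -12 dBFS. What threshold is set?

Gain reduction = -3 − (-12) = 9 dB; output overshoot = GR / (R − 1) = 9 / 9 = 1 dB.
Threshold = output − output overshoot = -12 − 1 = -13 dBFS.

-13 dBFS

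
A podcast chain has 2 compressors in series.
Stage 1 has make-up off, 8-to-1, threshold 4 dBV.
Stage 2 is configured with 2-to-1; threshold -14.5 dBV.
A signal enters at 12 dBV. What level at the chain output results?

Stage 1: overshoot 8 dB → 8/8 = 1 dB → 5 dBV.
Stage 2: 19.5 dB above -14.5 dBV, reduced 2:1 to 9.75 dB above → -4.75 dBV.

-4.75 dBV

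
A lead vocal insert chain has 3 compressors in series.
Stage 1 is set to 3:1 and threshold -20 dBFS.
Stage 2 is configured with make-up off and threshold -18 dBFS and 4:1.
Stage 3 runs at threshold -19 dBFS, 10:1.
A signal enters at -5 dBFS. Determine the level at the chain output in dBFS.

-18.825 dBFS

Stage 1: -5 dBFS is 15 dB over -20 dBFS; at 3:1 that becomes 5 dB over, giving -15 dBFS.
Stage 2: -15 dBFS is 3 dB over -18 dBFS; at 4:1 that becomes 0.75 dB over, giving -17.25 dBFS.
Stage 3: 1.75 dB above -19 dBFS, reduced 10:1 to 0.175 dB above → -18.825 dBFS.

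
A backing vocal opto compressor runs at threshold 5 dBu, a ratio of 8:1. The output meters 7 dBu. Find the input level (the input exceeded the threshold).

21 dBu

Post-compression overshoot = 7 − 5 = 2 dB.
Undo the ratio: input overshoot = 2 × 8 = 16 dB, giving input = 21 dBu.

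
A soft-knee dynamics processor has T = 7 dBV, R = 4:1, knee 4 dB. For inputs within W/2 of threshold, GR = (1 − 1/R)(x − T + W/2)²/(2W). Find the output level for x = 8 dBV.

x − T + W/2 = 8 − 7 + 2 = 3.
GR = (1 − 1/4) × 3² / 8 = 0.75 × 9 / 8 = 0.84375 dB.
Output = 8 − 0.84375 = 7.15625 dBV.

7.15625 dBV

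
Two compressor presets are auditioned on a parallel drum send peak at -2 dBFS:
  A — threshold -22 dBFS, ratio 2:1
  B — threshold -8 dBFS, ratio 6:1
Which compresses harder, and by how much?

A: overshoot 20 dB → output overshoot 10 dB → GR 10 dB.
B: overshoot 6 dB → output overshoot 1 dB → GR 5 dB.
A reduces 5 dB more.

A, by 5 dB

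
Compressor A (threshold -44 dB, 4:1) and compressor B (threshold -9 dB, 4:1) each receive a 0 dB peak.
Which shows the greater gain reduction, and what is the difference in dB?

A: 44 dB over, compressed to 11 dB over, so 33 dB of GR.
B: 9 dB over, compressed to 2.25 dB over, so 6.75 dB of GR.
A applies 26.25 dB more gain reduction.

A, by 26.25 dB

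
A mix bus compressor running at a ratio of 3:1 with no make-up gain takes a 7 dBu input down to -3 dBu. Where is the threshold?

-8 dBu

Let T be the threshold. Output overshoot = (input overshoot)/R, so -3 − T = (7 − T)/3.
3·(-3 − T) = 7 − T → 2·T = -9 − 7 = -16.
T = -16/2 = -8 dBu.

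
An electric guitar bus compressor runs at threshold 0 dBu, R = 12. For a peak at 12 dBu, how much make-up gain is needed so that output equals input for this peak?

11 dB

The peak compresses to 0 + 12/12 = 1 dBu.
To reach 12 dBu requires 12 − 1 = 11 dB of make-up.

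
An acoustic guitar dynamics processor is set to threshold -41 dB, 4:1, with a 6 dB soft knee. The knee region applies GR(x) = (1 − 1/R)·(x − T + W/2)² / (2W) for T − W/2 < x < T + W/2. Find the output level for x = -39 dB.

x − T + W/2 = -39 − (-41) + 3 = 5.
GR = (1 − 1/4) × 5² / 12 = 0.75 × 25 / 12 = 1.5625 dB.
Output = -39 − 1.5625 = -40.5625 dB.

-40.5625 dB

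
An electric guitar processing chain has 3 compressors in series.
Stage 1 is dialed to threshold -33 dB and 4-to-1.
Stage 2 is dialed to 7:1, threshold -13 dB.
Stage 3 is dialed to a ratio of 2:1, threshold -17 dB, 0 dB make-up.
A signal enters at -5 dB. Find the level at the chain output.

Stage 1: -5 dB is 28 dB over -33 dB; at 4:1 that becomes 7 dB over, giving -26 dB.
Stage 2: -26 dB is at or below the -13 dB threshold — no compression; output -26 dB.
Stage 3: below threshold (-26 ≤ -17); passes unchanged; output -26 dB.

-26 dB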